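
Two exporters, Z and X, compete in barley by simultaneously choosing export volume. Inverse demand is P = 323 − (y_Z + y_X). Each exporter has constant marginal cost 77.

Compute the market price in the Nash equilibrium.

159

Exporter Z's profit: π = y_Z(323 − (y_Z + y_X)) − 77y_Z.
∂π/∂y_Z = 246 − 2y_Z − y_X = 0, so y_Z = 123 − 0.5y_X.
Setting y_Z = y_X in the reaction function: y_Z = 123 − 0.5y_Z, so y_Z = 123 / 1.5 = 82.
Equilibrium price: P = 323 − 164 = 159.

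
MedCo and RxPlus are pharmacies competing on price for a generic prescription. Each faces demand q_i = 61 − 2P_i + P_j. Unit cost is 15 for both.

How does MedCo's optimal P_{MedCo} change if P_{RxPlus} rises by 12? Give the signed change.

3

MedCo's profit: π = (P_{MedCo} − 15)(61 − 2P_{MedCo} + P_{RxPlus}).
∂π/∂P_{MedCo} = 91 − 4P_{MedCo} + P_{RxPlus} = 0 ⇒ P_{MedCo} = 22.75 + 0.25P_{RxPlus}.
The reaction-function slope is 0.25, so a 12-unit rise in P_{RxPlus} moves P_{MedCo} by 0.25 × 12 = 3. MedCo's best response rises — the actions are strategic complements.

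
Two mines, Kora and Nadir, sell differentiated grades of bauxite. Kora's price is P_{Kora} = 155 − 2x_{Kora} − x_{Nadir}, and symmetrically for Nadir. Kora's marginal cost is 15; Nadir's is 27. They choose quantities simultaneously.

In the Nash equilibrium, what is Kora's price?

72.6

Mine Kora's profit: π = x_{Kora}(155 − 2x_{Kora} − x_{Nadir}) − 15x_{Kora}.
∂π/∂x_{Kora} = 140 − 4x_{Kora} − x_{Nadir} = 0 ⇒ x_{Kora} = 35 − 0.25x_{Nadir}.
Similarly x_{Nadir} = 32 − 0.25x_{Kora}.
Solving the two reaction functions simultaneously: (1 − (−0.25)(−0.25))x_{Kora} = 35 − 0.25·32, so 0.9375x_{Kora} = 27 and x_{Kora} = 28.8.
Then x_{Nadir} = 32 − 0.25·28.8 = 24.8.
P_{Kora} = 155 − 2·28.8 − 24.8 = 72.6.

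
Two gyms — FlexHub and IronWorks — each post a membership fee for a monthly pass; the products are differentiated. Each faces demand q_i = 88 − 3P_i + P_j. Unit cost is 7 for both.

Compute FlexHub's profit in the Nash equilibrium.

FlexHub's profit: π = (P_{FlexHub} − 7)(88 − 3P_{FlexHub} + P_{IronWorks}).
∂π/∂P_{FlexHub} = 109 − 6P_{FlexHub} + P_{IronWorks} = 0 ⇒ P_{FlexHub} = 109/6 + (1/6)P_{IronWorks}.
By symmetry P_{IronWorks} = P_{FlexHub}; substituting into the reaction function, (5/6)P_{FlexHub} = 109/6 and P_{FlexHub} = 21.8.
q_{FlexHub} = 88 − 3·21.8 + 21.8 = 44.4.
Profit = (21.8 − 7)·44.4 = 657.12.

657.12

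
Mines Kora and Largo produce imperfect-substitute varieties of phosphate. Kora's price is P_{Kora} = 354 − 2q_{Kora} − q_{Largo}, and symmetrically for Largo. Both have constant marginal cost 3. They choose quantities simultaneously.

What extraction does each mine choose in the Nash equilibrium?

70.2

Mine Kora's profit: π = q_{Kora}(354 − 2q_{Kora} − q_{Largo}) − 3q_{Kora}.
∂π/∂q_{Kora} = 351 − 4q_{Kora} − q_{Largo} = 0 ⇒ q_{Kora} = 87.75 − 0.25q_{Largo}.
The game is symmetric, so in equilibrium q_{Largo} = q_{Kora}: the reaction function gives 1.25q_{Kora} = 87.75, hence q_{Kora} = 70.2.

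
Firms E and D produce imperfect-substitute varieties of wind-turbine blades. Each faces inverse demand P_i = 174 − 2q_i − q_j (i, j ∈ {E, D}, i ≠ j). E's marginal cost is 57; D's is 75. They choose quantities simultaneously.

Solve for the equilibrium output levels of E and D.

24.6, 18.6

Firm E's profit: π = q_E(174 − 2q_E − q_D) − 57q_E.
∂π/∂q_E = 117 − 4q_E − q_D = 0 ⇒ q_E = 29.25 − 0.25q_D.
Similarly q_D = 24.75 − 0.25q_E.
Substituting the second reaction function into the first: q_E = 29.25 − 0.25(24.75 − 0.25q_E), which gives 0.9375q_E = 23.0625 ⇒ q_E = 24.6.
Then q_D = 24.75 − 0.25·24.6 = 18.6.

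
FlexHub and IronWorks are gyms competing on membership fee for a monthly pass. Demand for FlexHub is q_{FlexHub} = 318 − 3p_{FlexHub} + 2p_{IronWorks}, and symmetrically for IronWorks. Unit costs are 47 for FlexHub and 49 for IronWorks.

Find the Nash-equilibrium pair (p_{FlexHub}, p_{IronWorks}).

115.125, 115.875

FlexHub's profit: π = (p_{FlexHub} − 47)(318 − 3p_{FlexHub} + 2p_{IronWorks}).
∂π/∂p_{FlexHub} = 459 − 6p_{FlexHub} + 2p_{IronWorks} = 0 ⇒ p_{FlexHub} = 76.5 + (1/3)p_{IronWorks}.
Similarly p_{IronWorks} = 77.5 + (1/3)p_{FlexHub}.
Solving the two reaction functions simultaneously: (1 − (1/3)(1/3))p_{FlexHub} = 76.5 + (1/3)·77.5, so (8/9)p_{FlexHub} = 307/3 and p_{FlexHub} = 115.125.
Then p_{IronWorks} = 77.5 + (1/3)·115.125 = 115.875.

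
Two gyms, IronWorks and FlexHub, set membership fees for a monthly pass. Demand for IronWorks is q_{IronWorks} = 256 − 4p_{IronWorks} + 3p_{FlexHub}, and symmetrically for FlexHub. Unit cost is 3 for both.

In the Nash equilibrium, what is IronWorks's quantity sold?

IronWorks's profit: π = (p_{IronWorks} − 3)(256 − 4p_{IronWorks} + 3p_{FlexHub}).
∂π/∂p_{IronWorks} = 268 − 8p_{IronWorks} + 3p_{FlexHub} = 0 ⇒ p_{IronWorks} = 33.5 + 0.375p_{FlexHub}.
The game is symmetric, so in equilibrium p_{FlexHub} = p_{IronWorks}: the reaction function gives 0.625p_{IronWorks} = 33.5, hence p_{IronWorks} = 53.6.
q_{IronWorks} = 256 − 4·53.6 + 3·53.6 = 202.4.

202.4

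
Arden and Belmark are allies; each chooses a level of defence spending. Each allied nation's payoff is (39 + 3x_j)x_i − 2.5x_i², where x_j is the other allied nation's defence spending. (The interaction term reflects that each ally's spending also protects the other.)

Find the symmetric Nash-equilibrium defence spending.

Arden's payoff is (39 + 3x_B)x_A − 2.5x_A².
∂π/∂x_A = 39 + 3x_B − 5x_A = 0, so x_A = 7.8 + 0.6x_B.
Setting x_A = x_B in the reaction function: x_A = 7.8 + 0.6x_A, so x_A = 7.8 / 0.4 = 19.5.

19.5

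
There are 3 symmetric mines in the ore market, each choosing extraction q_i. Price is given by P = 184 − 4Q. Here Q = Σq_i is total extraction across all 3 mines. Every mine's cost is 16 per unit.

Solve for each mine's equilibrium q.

10.5

A representative mine's profit is π_i = q_i(184 − 4Q) − 16q_i, with Q = q_i + Σ_{j≠i} q_j.
First-order condition: 168 − 8q_i − 4Σ_{j≠i} q_j = 0.
Imposing symmetry (q_j = q for all j) turns Σ_{j≠i} q_j into 2q, so 168 = 16q and q = 10.5.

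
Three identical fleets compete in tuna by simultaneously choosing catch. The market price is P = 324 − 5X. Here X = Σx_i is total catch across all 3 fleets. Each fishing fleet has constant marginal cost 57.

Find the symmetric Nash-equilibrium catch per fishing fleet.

13.35

A representative fishing fleet's profit is π_i = x_i(324 − 5X) − 57x_i, with X = x_i + Σ_{j≠i} x_j.
First-order condition: 267 − 10x_i − 5Σ_{j≠i} x_j = 0.
Imposing symmetry (x_j = x for all j) turns Σ_{j≠i} x_j into 2x, so 267 = 20x and x = 13.35.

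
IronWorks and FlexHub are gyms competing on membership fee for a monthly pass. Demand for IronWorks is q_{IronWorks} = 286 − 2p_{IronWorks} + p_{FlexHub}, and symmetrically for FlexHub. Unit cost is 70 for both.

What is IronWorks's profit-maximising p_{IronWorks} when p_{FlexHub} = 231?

164.25

IronWorks's profit: π = (p_{IronWorks} − 70)(286 − 2p_{IronWorks} + p_{FlexHub}).
∂π/∂p_{IronWorks} = 426 − 4p_{IronWorks} + p_{FlexHub} = 0 ⇒ p_{IronWorks} = 106.5 + 0.25p_{FlexHub}.
At p_{FlexHub} = 231: p_{IronWorks} = 106.5 + 0.25·231 = 164.25.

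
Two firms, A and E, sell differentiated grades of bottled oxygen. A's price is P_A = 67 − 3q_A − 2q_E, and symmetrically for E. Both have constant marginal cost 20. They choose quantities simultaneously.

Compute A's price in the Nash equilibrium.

37.625

Firm A's profit: π = q_A(67 − 3q_A − 2q_E) − 20q_A.
∂π/∂q_A = 47 − 6q_A − 2q_E = 0 ⇒ q_A = 47/6 − (1/3)q_E.
By symmetry q_E = q_A; substituting into the reaction function, (4/3)q_A = 47/6 and q_A = 5.875.
P_A = 67 − 3·5.875 − 2·5.875 = 37.625.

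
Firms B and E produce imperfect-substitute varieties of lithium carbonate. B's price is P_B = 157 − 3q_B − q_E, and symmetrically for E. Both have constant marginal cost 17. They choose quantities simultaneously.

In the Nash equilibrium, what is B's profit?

1200

Firm B's profit: π = q_B(157 − 3q_B − q_E) − 17q_B.
∂π/∂q_B = 140 − 6q_B − q_E = 0 ⇒ q_B = 70/3 − (1/6)q_E.
The game is symmetric, so in equilibrium q_E = q_B: the reaction function gives (7/6)q_B = 70/3, hence q_B = 20.
P_B = 157 − 3·20 − 20 = 77.
Profit = (77 − 17)·20 = 1200.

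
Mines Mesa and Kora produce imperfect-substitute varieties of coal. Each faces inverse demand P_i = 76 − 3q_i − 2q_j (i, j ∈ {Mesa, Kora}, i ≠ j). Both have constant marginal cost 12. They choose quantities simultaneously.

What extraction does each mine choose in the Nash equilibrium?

Mine Mesa's profit: π = q_{Mesa}(76 − 3q_{Mesa} − 2q_{Kora}) − 12q_{Mesa}.
∂π/∂q_{Mesa} = 64 − 6q_{Mesa} − 2q_{Kora} = 0 ⇒ q_{Mesa} = 32/3 − (1/3)q_{Kora}.
By symmetry q_{Kora} = q_{Mesa}; substituting into the reaction function, (4/3)q_{Mesa} = 32/3 and q_{Mesa} = 8.

8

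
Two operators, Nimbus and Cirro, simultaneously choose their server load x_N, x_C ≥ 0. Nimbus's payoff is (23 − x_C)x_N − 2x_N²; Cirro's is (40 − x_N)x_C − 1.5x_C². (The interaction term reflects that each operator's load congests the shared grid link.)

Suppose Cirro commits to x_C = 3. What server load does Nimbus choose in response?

Expanding Nimbus's payoff: 23x_N − x_Cx_N − 2x_N².
∂π/∂x_N = 23 − x_C − 4x_N = 0, so x_N = 5.75 − 0.25x_C.
At x_C = 3: x_N = 5.75 − 0.25·3 = 5.

5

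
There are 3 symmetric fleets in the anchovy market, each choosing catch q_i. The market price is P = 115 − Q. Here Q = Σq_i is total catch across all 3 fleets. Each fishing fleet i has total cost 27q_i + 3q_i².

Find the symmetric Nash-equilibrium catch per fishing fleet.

A representative fishing fleet's profit is π_i = q_i(115 − Q) − 27q_i − 3q_i², with Q = q_i + Σ_{j≠i} q_j.
First-order condition: 88 − 8q_i − Σ_{j≠i} q_j = 0.
In a symmetric equilibrium every fishing fleet chooses the same q, so Σ_{j≠i} q_j = 2q. The condition becomes 88 − 10q = 0, giving q = 88/10 = 8.8.

8.8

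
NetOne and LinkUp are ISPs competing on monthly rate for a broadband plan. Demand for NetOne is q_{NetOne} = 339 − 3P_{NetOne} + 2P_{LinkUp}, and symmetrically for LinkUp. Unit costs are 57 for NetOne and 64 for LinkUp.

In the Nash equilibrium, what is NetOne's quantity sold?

NetOne's profit: π = (P_{NetOne} − 57)(339 − 3P_{NetOne} + 2P_{LinkUp}).
∂π/∂P_{NetOne} = 510 − 6P_{NetOne} + 2P_{LinkUp} = 0 ⇒ P_{NetOne} = 85 + (1/3)P_{LinkUp}.
Similarly P_{LinkUp} = 88.5 + (1/3)P_{NetOne}.
Substituting the second reaction function into the first: P_{NetOne} = 85 + (1/3)(88.5 + (1/3)P_{NetOne}), which gives (8/9)P_{NetOne} = 114.5 ⇒ P_{NetOne} = 128.8125.
Then P_{LinkUp} = 88.5 + (1/3)·128.8125 = 131.4375.
q_{NetOne} = 339 − 3·128.8125 + 2·131.4375 = 215.4375.

215.4375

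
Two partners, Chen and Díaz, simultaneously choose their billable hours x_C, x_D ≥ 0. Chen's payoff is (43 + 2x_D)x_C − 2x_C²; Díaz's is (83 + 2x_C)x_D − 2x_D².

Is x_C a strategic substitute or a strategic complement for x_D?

strategic complements

Expanding Chen's payoff: 43x_C + 2x_Dx_C − 2x_C².
∂π/∂x_C = 43 + 2x_D − 4x_C = 0, so x_C = 10.75 + 0.5x_D.
The best-response slope dx_C/dx_D = 0.5 > 0: the reaction function is upward-sloping, so the choices are strategic complements.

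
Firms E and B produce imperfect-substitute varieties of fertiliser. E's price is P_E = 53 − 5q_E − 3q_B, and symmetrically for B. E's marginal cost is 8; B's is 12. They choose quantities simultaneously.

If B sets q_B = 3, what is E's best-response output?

Firm E's profit: π = q_E(53 − 5q_E − 3q_B) − 8q_E.
∂π/∂q_E = 45 − 10q_E − 3q_B = 0 ⇒ q_E = 4.5 − 0.3q_B.
At q_B = 3: q_E = 4.5 − 0.3·3 = 3.6.

3.6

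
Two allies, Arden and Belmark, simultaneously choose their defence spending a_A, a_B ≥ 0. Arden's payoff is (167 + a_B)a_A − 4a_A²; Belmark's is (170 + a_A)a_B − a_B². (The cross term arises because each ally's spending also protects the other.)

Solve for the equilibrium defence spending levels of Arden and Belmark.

Expanding Arden's payoff: 167a_A + a_Ba_A − 4a_A².
∂π/∂a_A = 167 + a_B − 8a_A = 0, so a_A = 20.875 + 0.125a_B.
Likewise for Belmark: a_B = 85 + 0.5a_A.
Plugging a_B into Arden's best response: a_A = 20.875 + 0.125(85 + 0.5a_A) ⇒ 0.9375a_A = 31.5, so a_A = 33.6.
Then a_B = 85 + 0.5·33.6 = 101.8.

33.6, 101.8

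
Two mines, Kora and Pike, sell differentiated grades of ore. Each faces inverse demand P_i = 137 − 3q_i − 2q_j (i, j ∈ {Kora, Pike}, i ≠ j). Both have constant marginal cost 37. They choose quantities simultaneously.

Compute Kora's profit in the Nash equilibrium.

Mine Kora's profit: π = q_{Kora}(137 − 3q_{Kora} − 2q_{Pike}) − 37q_{Kora}.
∂π/∂q_{Kora} = 100 − 6q_{Kora} − 2q_{Pike} = 0 ⇒ q_{Kora} = 50/3 − (1/3)q_{Pike}.
The game is symmetric, so in equilibrium q_{Pike} = q_{Kora}: the reaction function gives (4/3)q_{Kora} = 50/3, hence q_{Kora} = 12.5.
P_{Kora} = 137 − 3·12.5 − 2·12.5 = 74.5.
Profit = (74.5 − 37)·12.5 = 468.75.

468.75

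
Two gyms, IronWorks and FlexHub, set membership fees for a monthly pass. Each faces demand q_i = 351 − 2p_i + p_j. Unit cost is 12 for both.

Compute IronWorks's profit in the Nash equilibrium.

IronWorks's profit: π = (p_{IronWorks} − 12)(351 − 2p_{IronWorks} + p_{FlexHub}).
∂π/∂p_{IronWorks} = 375 − 4p_{IronWorks} + p_{FlexHub} = 0 ⇒ p_{IronWorks} = 93.75 + 0.25p_{FlexHub}.
By symmetry p_{FlexHub} = p_{IronWorks}; substituting into the reaction function, 0.75p_{IronWorks} = 93.75 and p_{IronWorks} = 125.
q_{IronWorks} = 351 − 2·125 + 125 = 226.
Profit = (125 − 12)·226 = 25538.

25538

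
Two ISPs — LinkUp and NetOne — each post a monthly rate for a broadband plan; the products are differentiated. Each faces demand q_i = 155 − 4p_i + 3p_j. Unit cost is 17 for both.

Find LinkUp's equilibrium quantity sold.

110.4

LinkUp's profit: π = (p_{LinkUp} − 17)(155 − 4p_{LinkUp} + 3p_{NetOne}).
∂π/∂p_{LinkUp} = 223 − 8p_{LinkUp} + 3p_{NetOne} = 0 ⇒ p_{LinkUp} = 27.875 + 0.375p_{NetOne}.
The game is symmetric, so in equilibrium p_{NetOne} = p_{LinkUp}: the reaction function gives 0.625p_{LinkUp} = 27.875, hence p_{LinkUp} = 44.6.
q_{LinkUp} = 155 − 4·44.6 + 3·44.6 = 110.4.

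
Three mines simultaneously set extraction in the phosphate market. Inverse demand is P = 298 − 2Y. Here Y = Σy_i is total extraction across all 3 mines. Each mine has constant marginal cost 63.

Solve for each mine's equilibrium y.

A representative mine's profit is π_i = y_i(298 − 2Y) − 63y_i, with Y = y_i + Σ_{j≠i} y_j.
First-order condition: 235 − 4y_i − 2Σ_{j≠i} y_j = 0.
In a symmetric equilibrium every mine chooses the same y, so Σ_{j≠i} y_j = 2y. The condition becomes 235 − 8y = 0, giving y = 235/8 = 29.375.

29.375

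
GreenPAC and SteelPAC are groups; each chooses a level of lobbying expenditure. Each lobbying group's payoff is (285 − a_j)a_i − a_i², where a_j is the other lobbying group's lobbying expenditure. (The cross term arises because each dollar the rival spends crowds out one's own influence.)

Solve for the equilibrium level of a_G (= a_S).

95

GreenPAC's payoff is (285 − a_S)a_G − a_G².
∂π/∂a_G = 285 − a_S − 2a_G = 0, so a_G = 142.5 − 0.5a_S.
By symmetry a_S = a_G; substituting into the reaction function, 1.5a_G = 142.5 and a_G = 95.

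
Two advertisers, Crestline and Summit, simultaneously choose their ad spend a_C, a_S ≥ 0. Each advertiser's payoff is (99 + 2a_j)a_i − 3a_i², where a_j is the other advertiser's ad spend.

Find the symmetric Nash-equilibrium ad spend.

24.75

Crestline's payoff is (99 + 2a_S)a_C − 3a_C².
∂π/∂a_C = 99 + 2a_S − 6a_C = 0, so a_C = 16.5 + (1/3)a_S.
The game is symmetric, so in equilibrium a_S = a_C: the reaction function gives (2/3)a_C = 16.5, hence a_C = 24.75.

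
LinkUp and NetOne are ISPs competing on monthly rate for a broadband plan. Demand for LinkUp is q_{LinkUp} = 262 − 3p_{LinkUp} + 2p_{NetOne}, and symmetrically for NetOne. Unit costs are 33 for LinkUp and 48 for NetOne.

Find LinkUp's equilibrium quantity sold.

180.1875

LinkUp's profit: π = (p_{LinkUp} − 33)(262 − 3p_{LinkUp} + 2p_{NetOne}).
∂π/∂p_{LinkUp} = 361 − 6p_{LinkUp} + 2p_{NetOne} = 0 ⇒ p_{LinkUp} = 361/6 + (1/3)p_{NetOne}.
Similarly p_{NetOne} = 203/3 + (1/3)p_{LinkUp}.
Substituting the second reaction function into the first: p_{LinkUp} = 361/6 + (1/3)(203/3 + (1/3)p_{LinkUp}), which gives (8/9)p_{LinkUp} = 1489/18 ⇒ p_{LinkUp} = 93.0625.
Then p_{NetOne} = 203/3 + (1/3)·93.0625 = 98.6875.
q_{LinkUp} = 262 − 3·93.0625 + 2·98.6875 = 180.1875.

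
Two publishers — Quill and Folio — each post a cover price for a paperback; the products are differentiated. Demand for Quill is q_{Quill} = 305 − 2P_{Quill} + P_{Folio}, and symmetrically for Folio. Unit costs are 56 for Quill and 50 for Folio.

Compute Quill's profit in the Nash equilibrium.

13513.68

Quill's profit: π = (P_{Quill} − 56)(305 − 2P_{Quill} + P_{Folio}).
∂π/∂P_{Quill} = 417 − 4P_{Quill} + P_{Folio} = 0 ⇒ P_{Quill} = 104.25 + 0.25P_{Folio}.
Similarly P_{Folio} = 101.25 + 0.25P_{Quill}.
Plugging P_{Folio} into Quill's best response: P_{Quill} = 104.25 + 0.25(101.25 + 0.25P_{Quill}) ⇒ 0.9375P_{Quill} = 129.5625, so P_{Quill} = 138.2.
Then P_{Folio} = 101.25 + 0.25·138.2 = 135.8.
q_{Quill} = 305 − 2·138.2 + 135.8 = 164.4.
Profit = (138.2 − 56)·164.4 = 13513.68.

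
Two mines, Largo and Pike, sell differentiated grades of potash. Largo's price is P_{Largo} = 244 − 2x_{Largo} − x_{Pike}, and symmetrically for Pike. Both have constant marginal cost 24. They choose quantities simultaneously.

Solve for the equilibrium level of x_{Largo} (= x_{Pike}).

44

Mine Largo's profit: π = x_{Largo}(244 − 2x_{Largo} − x_{Pike}) − 24x_{Largo}.
∂π/∂x_{Largo} = 220 − 4x_{Largo} − x_{Pike} = 0 ⇒ x_{Largo} = 55 − 0.25x_{Pike}.
The game is symmetric, so in equilibrium x_{Pike} = x_{Largo}: the reaction function gives 1.25x_{Largo} = 55, hence x_{Largo} = 44.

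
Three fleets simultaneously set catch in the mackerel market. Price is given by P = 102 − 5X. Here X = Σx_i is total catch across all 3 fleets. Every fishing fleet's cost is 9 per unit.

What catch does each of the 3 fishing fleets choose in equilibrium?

A representative fishing fleet's profit is π_i = x_i(102 − 5X) − 9x_i, with X = x_i + Σ_{j≠i} x_j.
First-order condition: 93 − 10x_i − 5Σ_{j≠i} x_j = 0.
With identical fishing fleets, set every x_j = x: then 93 − 10x − 10x = 0, i.e. x = 93/20 = 4.65.

4.65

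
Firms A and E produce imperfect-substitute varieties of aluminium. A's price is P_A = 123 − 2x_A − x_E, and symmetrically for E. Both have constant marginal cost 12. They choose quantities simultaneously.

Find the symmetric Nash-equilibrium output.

Firm A's profit: π = x_A(123 − 2x_A − x_E) − 12x_A.
∂π/∂x_A = 111 − 4x_A − x_E = 0 ⇒ x_A = 27.75 − 0.25x_E.
Setting x_A = x_E in the reaction function: x_A = 27.75 − 0.25x_A, so x_A = 27.75 / 1.25 = 22.2.

22.2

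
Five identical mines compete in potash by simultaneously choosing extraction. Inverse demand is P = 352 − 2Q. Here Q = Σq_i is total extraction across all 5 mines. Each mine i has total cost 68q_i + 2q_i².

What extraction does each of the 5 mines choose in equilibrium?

A representative mine's profit is π_i = q_i(352 − 2Q) − 68q_i − 2q_i², with Q = q_i + Σ_{j≠i} q_j.
First-order condition: 284 − 8q_i − 2Σ_{j≠i} q_j = 0.
In a symmetric equilibrium every mine chooses the same q, so Σ_{j≠i} q_j = 4q. The condition becomes 284 − 16q = 0, giving q = 284/16 = 17.75.

17.75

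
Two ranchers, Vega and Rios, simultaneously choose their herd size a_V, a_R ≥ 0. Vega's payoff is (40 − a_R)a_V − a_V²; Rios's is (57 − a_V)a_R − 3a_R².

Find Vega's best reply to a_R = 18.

Expanding Vega's payoff: 40a_V − a_Ra_V − a_V².
∂π/∂a_V = 40 − a_R − 2a_V = 0, so a_V = 20 − 0.5a_R.
At a_R = 18: a_V = 20 − 0.5·18 = 11.

11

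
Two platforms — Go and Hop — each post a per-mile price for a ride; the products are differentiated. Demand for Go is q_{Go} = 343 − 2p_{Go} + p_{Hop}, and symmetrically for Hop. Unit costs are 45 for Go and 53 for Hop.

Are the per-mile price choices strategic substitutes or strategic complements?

Go's profit: π = (p_{Go} − 45)(343 − 2p_{Go} + p_{Hop}).
∂π/∂p_{Go} = 433 − 4p_{Go} + p_{Hop} = 0 ⇒ p_{Go} = 108.25 + 0.25p_{Hop}.
The best-response slope dp_{Go}/dp_{Hop} = 0.25 > 0: the reaction function is upward-sloping, so the choices are strategic complements.

strategic complements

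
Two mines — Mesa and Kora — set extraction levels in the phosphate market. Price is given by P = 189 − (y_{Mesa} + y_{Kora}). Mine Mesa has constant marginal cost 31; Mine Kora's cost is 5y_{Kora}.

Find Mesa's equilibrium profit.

1936

Mine Mesa's profit: π = y_{Mesa}(189 − (y_{Mesa} + y_{Kora})) − 31y_{Mesa}.
∂π/∂y_{Mesa} = 158 − 2y_{Mesa} − y_{Kora} = 0, so y_{Mesa} = 79 − 0.5y_{Kora}.
By the same steps for Kora: y_{Kora} = 92 − 0.5y_{Mesa}.
Substituting the second reaction function into the first: y_{Mesa} = 79 − 0.5(92 − 0.5y_{Mesa}), which gives 0.75y_{Mesa} = 33 ⇒ y_{Mesa} = 44.
Then y_{Kora} = 92 − 0.5·44 = 70.
Price P = 189 − 114 = 75.
Mesa's profit: (75 − 31)·44 = 1936.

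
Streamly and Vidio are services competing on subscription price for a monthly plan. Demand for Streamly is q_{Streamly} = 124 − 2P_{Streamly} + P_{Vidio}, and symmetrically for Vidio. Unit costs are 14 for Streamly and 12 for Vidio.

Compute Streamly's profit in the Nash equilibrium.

Streamly's profit: π = (P_{Streamly} − 14)(124 − 2P_{Streamly} + P_{Vidio}).
∂π/∂P_{Streamly} = 152 − 4P_{Streamly} + P_{Vidio} = 0 ⇒ P_{Streamly} = 38 + 0.25P_{Vidio}.
Similarly P_{Vidio} = 37 + 0.25P_{Streamly}.
Substituting the second reaction function into the first: P_{Streamly} = 38 + 0.25(37 + 0.25P_{Streamly}), which gives 0.9375P_{Streamly} = 47.25 ⇒ P_{Streamly} = 50.4.
Then P_{Vidio} = 37 + 0.25·50.4 = 49.6.
q_{Streamly} = 124 − 2·50.4 + 49.6 = 72.8.
Profit = (50.4 − 14)·72.8 = 2649.92.

2649.92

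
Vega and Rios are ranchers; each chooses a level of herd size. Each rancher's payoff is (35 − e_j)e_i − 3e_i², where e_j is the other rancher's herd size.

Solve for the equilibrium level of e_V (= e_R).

5

Vega's payoff is (35 − e_R)e_V − 3e_V².
∂π/∂e_V = 35 − e_R − 6e_V = 0, so e_V = 35/6 − (1/6)e_R.
The game is symmetric, so in equilibrium e_R = e_V: the reaction function gives (7/6)e_V = 35/6, hence e_V = 5.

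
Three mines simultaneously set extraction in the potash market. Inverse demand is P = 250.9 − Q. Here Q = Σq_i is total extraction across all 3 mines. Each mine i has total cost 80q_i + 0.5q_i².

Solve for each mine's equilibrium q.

34.18

A representative mine's profit is π_i = q_i(250.9 − Q) − 80q_i − 0.5q_i², with Q = q_i + Σ_{j≠i} q_j.
First-order condition: 170.9 − 3q_i − Σ_{j≠i} q_j = 0.
Imposing symmetry (q_j = q for all j) turns Σ_{j≠i} q_j into 2q, so 170.9 = 5q and q = 34.18.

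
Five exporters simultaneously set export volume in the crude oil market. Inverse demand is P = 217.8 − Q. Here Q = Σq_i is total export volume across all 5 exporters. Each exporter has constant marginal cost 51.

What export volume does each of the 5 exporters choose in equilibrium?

A representative exporter's profit is π_i = q_i(217.8 − Q) − 51q_i, with Q = q_i + Σ_{j≠i} q_j.
First-order condition: 166.8 − 2q_i − Σ_{j≠i} q_j = 0.
Imposing symmetry (q_j = q for all j) turns Σ_{j≠i} q_j into 4q, so 166.8 = 6q and q = 27.8.

27.8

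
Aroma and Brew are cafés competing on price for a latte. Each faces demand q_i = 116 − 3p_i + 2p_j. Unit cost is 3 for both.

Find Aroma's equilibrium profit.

Aroma's profit: π = (p_{Aroma} − 3)(116 − 3p_{Aroma} + 2p_{Brew}).
∂π/∂p_{Aroma} = 125 − 6p_{Aroma} + 2p_{Brew} = 0 ⇒ p_{Aroma} = 125/6 + (1/3)p_{Brew}.
Setting p_{Aroma} = p_{Brew} in the reaction function: p_{Aroma} = 125/6 + (1/3)p_{Aroma}, so p_{Aroma} = (125/6) / (2/3) = 31.25.
q_{Aroma} = 116 − 3·31.25 + 2·31.25 = 84.75.
Profit = (31.25 − 3)·84.75 = 2394.1875.

2394.1875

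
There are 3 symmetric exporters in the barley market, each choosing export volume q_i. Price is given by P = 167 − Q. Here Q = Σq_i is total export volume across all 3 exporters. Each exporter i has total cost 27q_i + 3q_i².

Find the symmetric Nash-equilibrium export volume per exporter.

14

A representative exporter's profit is π_i = q_i(167 − Q) − 27q_i − 3q_i², with Q = q_i + Σ_{j≠i} q_j.
First-order condition: 140 − 8q_i − Σ_{j≠i} q_j = 0.
With identical exporters, set every q_j = q: then 140 − 8q − 2q = 0, i.e. q = 140/10 = 14.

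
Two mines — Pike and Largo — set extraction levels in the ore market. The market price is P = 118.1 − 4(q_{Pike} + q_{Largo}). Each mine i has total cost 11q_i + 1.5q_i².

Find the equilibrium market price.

60.98

Mine Pike's profit: π = q_{Pike}(118.1 − 4(q_{Pike} + q_{Largo})) − 11q_{Pike} − 1.5q_{Pike}².
∂π/∂q_{Pike} = 107.1 − 11q_{Pike} − 4q_{Largo} = 0, so q_{Pike} = 1071/110 − (4/11)q_{Largo}.
Setting q_{Pike} = q_{Largo} in the reaction function: q_{Pike} = 1071/110 − (4/11)q_{Pike}, so q_{Pike} = (1071/110) / (15/11) = 7.14.
Equilibrium price: P = 118.1 − 4·14.28 = 60.98.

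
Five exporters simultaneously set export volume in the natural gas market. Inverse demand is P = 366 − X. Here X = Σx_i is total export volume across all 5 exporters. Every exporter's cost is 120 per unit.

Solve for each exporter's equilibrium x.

41

A representative exporter's profit is π_i = x_i(366 − X) − 120x_i, with X = x_i + Σ_{j≠i} x_j.
First-order condition: 246 − 2x_i − Σ_{j≠i} x_j = 0.
In a symmetric equilibrium every exporter chooses the same x, so Σ_{j≠i} x_j = 4x. The condition becomes 246 − 6x = 0, giving x = 246/6 = 41.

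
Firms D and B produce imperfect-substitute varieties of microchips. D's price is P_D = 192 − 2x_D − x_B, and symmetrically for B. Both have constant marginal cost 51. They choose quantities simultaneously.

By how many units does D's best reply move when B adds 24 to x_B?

Firm D's profit: π = x_D(192 − 2x_D − x_B) − 51x_D.
∂π/∂x_D = 141 − 4x_D − x_B = 0 ⇒ x_D = 35.25 − 0.25x_B.
The reaction-function slope is −0.25, so a 24-unit rise in x_B moves x_D by −0.25 × 24 = −6. D's best response falls — the actions are strategic substitutes.

-6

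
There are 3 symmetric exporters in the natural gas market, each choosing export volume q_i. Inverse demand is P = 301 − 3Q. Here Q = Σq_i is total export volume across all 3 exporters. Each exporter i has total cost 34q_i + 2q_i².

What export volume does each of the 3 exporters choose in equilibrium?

16.6875

A representative exporter's profit is π_i = q_i(301 − 3Q) − 34q_i − 2q_i², with Q = q_i + Σ_{j≠i} q_j.
First-order condition: 267 − 10q_i − 3Σ_{j≠i} q_j = 0.
Imposing symmetry (q_j = q for all j) turns Σ_{j≠i} q_j into 2q, so 267 = 16q and q = 16.6875.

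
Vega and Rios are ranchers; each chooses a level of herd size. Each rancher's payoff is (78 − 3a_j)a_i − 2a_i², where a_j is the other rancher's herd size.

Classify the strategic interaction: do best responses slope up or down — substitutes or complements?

Vega's payoff is (78 − 3a_R)a_V − 2a_V².
∂π/∂a_V = 78 − 3a_R − 4a_V = 0, so a_V = 19.5 − 0.75a_R.
The best-response slope da_V/da_R = −0.75 < 0: the reaction function is downward-sloping, so the choices are strategic substitutes.

strategic substitutes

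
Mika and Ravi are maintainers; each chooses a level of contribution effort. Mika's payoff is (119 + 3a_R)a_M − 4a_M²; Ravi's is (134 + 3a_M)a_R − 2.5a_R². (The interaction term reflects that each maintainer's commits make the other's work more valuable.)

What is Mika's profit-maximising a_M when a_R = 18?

21.625

Expanding Mika's payoff: 119a_M + 3a_Ra_M − 4a_M².
∂π/∂a_M = 119 + 3a_R − 8a_M = 0, so a_M = 14.875 + 0.375a_R.
At a_R = 18: a_M = 14.875 + 0.375·18 = 21.625.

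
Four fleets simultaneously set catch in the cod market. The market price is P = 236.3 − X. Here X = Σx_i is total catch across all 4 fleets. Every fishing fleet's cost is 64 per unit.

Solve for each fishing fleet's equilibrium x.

A representative fishing fleet's profit is π_i = x_i(236.3 − X) − 64x_i, with X = x_i + Σ_{j≠i} x_j.
First-order condition: 172.3 − 2x_i − Σ_{j≠i} x_j = 0.
Imposing symmetry (x_j = x for all j) turns Σ_{j≠i} x_j into 3x, so 172.3 = 5x and x = 34.46.

34.46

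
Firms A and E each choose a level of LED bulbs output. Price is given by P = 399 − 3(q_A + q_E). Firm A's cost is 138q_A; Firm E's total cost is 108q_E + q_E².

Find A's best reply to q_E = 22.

Firm A's profit: π = q_A(399 − 3(q_A + q_E)) − 138q_A.
∂π/∂q_A = 261 − 6q_A − 3q_E = 0, so q_A = 43.5 − 0.5q_E.
At q_E = 22: q_A = 43.5 − 0.5·22 = 32.5.

32.5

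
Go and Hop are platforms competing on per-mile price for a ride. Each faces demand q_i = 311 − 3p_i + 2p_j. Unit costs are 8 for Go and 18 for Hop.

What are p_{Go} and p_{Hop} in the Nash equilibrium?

85.625, 89.375

Go's profit: π = (p_{Go} − 8)(311 − 3p_{Go} + 2p_{Hop}).
∂π/∂p_{Go} = 335 − 6p_{Go} + 2p_{Hop} = 0 ⇒ p_{Go} = 335/6 + (1/3)p_{Hop}.
Similarly p_{Hop} = 365/6 + (1/3)p_{Go}.
Substituting the second reaction function into the first: p_{Go} = 335/6 + (1/3)(365/6 + (1/3)p_{Go}), which gives (8/9)p_{Go} = 685/9 ⇒ p_{Go} = 85.625.
Then p_{Hop} = 365/6 + (1/3)·85.625 = 89.375.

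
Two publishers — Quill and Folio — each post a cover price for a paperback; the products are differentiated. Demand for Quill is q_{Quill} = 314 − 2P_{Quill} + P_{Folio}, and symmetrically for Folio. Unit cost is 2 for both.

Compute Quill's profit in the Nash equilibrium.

21632

Quill's profit: π = (P_{Quill} − 2)(314 − 2P_{Quill} + P_{Folio}).
∂π/∂P_{Quill} = 318 − 4P_{Quill} + P_{Folio} = 0 ⇒ P_{Quill} = 79.5 + 0.25P_{Folio}.
By symmetry P_{Folio} = P_{Quill}; substituting into the reaction function, 0.75P_{Quill} = 79.5 and P_{Quill} = 106.
q_{Quill} = 314 − 2·106 + 106 = 208.
Profit = (106 − 2)·208 = 21632.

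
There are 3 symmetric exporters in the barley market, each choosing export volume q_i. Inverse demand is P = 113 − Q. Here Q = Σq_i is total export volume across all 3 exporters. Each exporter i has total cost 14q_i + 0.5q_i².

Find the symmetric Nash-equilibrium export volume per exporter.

A representative exporter's profit is π_i = q_i(113 − Q) − 14q_i − 0.5q_i², with Q = q_i + Σ_{j≠i} q_j.
First-order condition: 99 − 3q_i − Σ_{j≠i} q_j = 0.
Imposing symmetry (q_j = q for all j) turns Σ_{j≠i} q_j into 2q, so 99 = 5q and q = 19.8.

19.8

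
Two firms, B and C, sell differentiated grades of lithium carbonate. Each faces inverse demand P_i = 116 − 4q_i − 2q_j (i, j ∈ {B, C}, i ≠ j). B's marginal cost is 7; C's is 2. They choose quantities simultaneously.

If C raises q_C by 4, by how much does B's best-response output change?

-1

Firm B's profit: π = q_B(116 − 4q_B − 2q_C) − 7q_B.
∂π/∂q_B = 109 − 8q_B − 2q_C = 0 ⇒ q_B = 13.625 − 0.25q_C.
The reaction-function slope is −0.25, so a 4-unit rise in q_C moves q_B by −0.25 × 4 = −1. B's best response falls — the actions are strategic substitutes.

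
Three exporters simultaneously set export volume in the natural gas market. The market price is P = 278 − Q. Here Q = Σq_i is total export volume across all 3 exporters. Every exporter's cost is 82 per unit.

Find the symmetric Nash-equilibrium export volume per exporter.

49

A representative exporter's profit is π_i = q_i(278 − Q) − 82q_i, with Q = q_i + Σ_{j≠i} q_j.
First-order condition: 196 − 2q_i − Σ_{j≠i} q_j = 0.
With identical exporters, set every q_j = q: then 196 − 2q − 2q = 0, i.e. q = 196/4 = 49.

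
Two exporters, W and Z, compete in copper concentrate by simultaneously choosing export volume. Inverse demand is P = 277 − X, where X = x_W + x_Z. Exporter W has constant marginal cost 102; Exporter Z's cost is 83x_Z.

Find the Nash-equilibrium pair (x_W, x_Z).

52, 71

Exporter W's profit: π = x_W(277 − (x_W + x_Z)) − 102x_W.
∂π/∂x_W = 175 − 2x_W − x_Z = 0, so x_W = 87.5 − 0.5x_Z.
By the same steps for Z: x_Z = 97 − 0.5x_W.
Solving the two reaction functions simultaneously: (1 − (−0.5)(−0.5))x_W = 87.5 − 0.5·97, so 0.75x_W = 39 and x_W = 52.
Then x_Z = 97 − 0.5·52 = 71.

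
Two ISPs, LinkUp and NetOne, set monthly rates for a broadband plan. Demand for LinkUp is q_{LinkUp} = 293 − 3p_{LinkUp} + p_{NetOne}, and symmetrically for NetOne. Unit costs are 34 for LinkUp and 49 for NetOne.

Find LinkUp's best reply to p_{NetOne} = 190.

97.5

LinkUp's profit: π = (p_{LinkUp} − 34)(293 − 3p_{LinkUp} + p_{NetOne}).
∂π/∂p_{LinkUp} = 395 − 6p_{LinkUp} + p_{NetOne} = 0 ⇒ p_{LinkUp} = 395/6 + (1/6)p_{NetOne}.
At p_{NetOne} = 190: p_{LinkUp} = 395/6 + (1/6)·190 = 97.5.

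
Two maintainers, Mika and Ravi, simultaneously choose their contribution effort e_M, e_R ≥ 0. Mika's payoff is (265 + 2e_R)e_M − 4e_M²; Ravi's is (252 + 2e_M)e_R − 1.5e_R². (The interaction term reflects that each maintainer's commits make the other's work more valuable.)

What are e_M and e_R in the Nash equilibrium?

64.95, 127.3

Expanding Mika's payoff: 265e_M + 2e_Re_M − 4e_M².
∂π/∂e_M = 265 + 2e_R − 8e_M = 0, so e_M = 33.125 + 0.25e_R.
Likewise for Ravi: e_R = 84 + (2/3)e_M.
Plugging e_R into Mika's best response: e_M = 33.125 + 0.25(84 + (2/3)e_M) ⇒ (5/6)e_M = 54.125, so e_M = 64.95.
Then e_R = 84 + (2/3)·64.95 = 127.3.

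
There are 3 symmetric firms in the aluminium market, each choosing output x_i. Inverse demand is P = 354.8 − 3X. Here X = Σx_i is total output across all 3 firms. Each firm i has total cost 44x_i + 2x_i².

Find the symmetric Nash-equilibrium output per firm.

19.425

A representative firm's profit is π_i = x_i(354.8 − 3X) − 44x_i − 2x_i², with X = x_i + Σ_{j≠i} x_j.
First-order condition: 310.8 − 10x_i − 3Σ_{j≠i} x_j = 0.
In a symmetric equilibrium every firm chooses the same x, so Σ_{j≠i} x_j = 2x. The condition becomes 310.8 − 16x = 0, giving x = 310.8/16 = 19.425.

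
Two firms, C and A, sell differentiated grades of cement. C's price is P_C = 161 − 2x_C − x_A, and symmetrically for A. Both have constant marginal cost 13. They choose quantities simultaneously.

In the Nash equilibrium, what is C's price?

Firm C's profit: π = x_C(161 − 2x_C − x_A) − 13x_C.
∂π/∂x_C = 148 − 4x_C − x_A = 0 ⇒ x_C = 37 − 0.25x_A.
The game is symmetric, so in equilibrium x_A = x_C: the reaction function gives 1.25x_C = 37, hence x_C = 29.6.
P_C = 161 − 2·29.6 − 29.6 = 72.2.

72.2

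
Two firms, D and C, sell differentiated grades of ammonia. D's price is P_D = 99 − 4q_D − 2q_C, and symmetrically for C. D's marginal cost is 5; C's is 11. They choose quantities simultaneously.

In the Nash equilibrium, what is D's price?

43.4

Firm D's profit: π = q_D(99 − 4q_D − 2q_C) − 5q_D.
∂π/∂q_D = 94 − 8q_D − 2q_C = 0 ⇒ q_D = 11.75 − 0.25q_C.
Similarly q_C = 11 − 0.25q_D.
Substituting the second reaction function into the first: q_D = 11.75 − 0.25(11 − 0.25q_D), which gives 0.9375q_D = 9 ⇒ q_D = 9.6.
Then q_C = 11 − 0.25·9.6 = 8.6.
P_D = 99 − 4·9.6 − 2·8.6 = 43.4.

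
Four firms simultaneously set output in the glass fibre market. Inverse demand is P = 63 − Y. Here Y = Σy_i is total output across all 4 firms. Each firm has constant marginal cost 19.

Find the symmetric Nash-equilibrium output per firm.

8.8

A representative firm's profit is π_i = y_i(63 − Y) − 19y_i, with Y = y_i + Σ_{j≠i} y_j.
First-order condition: 44 − 2y_i − Σ_{j≠i} y_j = 0.
In a symmetric equilibrium every firm chooses the same y, so Σ_{j≠i} y_j = 3y. The condition becomes 44 − 5y = 0, giving y = 44/5 = 8.8.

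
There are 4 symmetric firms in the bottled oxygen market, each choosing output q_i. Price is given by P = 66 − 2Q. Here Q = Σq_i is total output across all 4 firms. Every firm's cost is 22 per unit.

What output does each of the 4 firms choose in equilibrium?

A representative firm's profit is π_i = q_i(66 − 2Q) − 22q_i, with Q = q_i + Σ_{j≠i} q_j.
First-order condition: 44 − 4q_i − 2Σ_{j≠i} q_j = 0.
Imposing symmetry (q_j = q for all j) turns Σ_{j≠i} q_j into 3q, so 44 = 10q and q = 4.4.

4.4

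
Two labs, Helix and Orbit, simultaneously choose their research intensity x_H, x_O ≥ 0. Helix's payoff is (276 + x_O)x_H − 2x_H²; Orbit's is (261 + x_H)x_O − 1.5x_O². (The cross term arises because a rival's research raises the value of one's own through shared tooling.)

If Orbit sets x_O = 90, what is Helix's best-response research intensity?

91.5

Expanding Helix's payoff: 276x_H + x_Ox_H − 2x_H².
∂π/∂x_H = 276 + x_O − 4x_H = 0, so x_H = 69 + 0.25x_O.
At x_O = 90: x_H = 69 + 0.25·90 = 91.5.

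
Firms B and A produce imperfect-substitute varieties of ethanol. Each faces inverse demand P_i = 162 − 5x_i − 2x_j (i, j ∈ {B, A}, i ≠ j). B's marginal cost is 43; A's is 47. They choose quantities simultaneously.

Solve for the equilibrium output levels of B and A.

Firm B's profit: π = x_B(162 − 5x_B − 2x_A) − 43x_B.
∂π/∂x_B = 119 − 10x_B − 2x_A = 0 ⇒ x_B = 11.9 − 0.2x_A.
Similarly x_A = 11.5 − 0.2x_B.
Substituting the second reaction function into the first: x_B = 11.9 − 0.2(11.5 − 0.2x_B), which gives 0.96x_B = 9.6 ⇒ x_B = 10.
Then x_A = 11.5 − 0.2·10 = 9.5.

10, 9.5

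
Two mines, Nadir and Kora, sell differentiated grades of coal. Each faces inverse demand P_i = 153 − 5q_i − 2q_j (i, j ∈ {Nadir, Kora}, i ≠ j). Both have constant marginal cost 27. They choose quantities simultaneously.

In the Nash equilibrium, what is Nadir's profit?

551.25

Mine Nadir's profit: π = q_{Nadir}(153 − 5q_{Nadir} − 2q_{Kora}) − 27q_{Nadir}.
∂π/∂q_{Nadir} = 126 − 10q_{Nadir} − 2q_{Kora} = 0 ⇒ q_{Nadir} = 12.6 − 0.2q_{Kora}.
By symmetry q_{Kora} = q_{Nadir}; substituting into the reaction function, 1.2q_{Nadir} = 12.6 and q_{Nadir} = 10.5.
P_{Nadir} = 153 − 5·10.5 − 2·10.5 = 79.5.
Profit = (79.5 − 27)·10.5 = 551.25.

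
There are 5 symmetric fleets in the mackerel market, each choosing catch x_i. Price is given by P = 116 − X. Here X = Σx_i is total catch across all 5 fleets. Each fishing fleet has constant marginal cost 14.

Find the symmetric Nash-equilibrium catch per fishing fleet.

A representative fishing fleet's profit is π_i = x_i(116 − X) − 14x_i, with X = x_i + Σ_{j≠i} x_j.
First-order condition: 102 − 2x_i − Σ_{j≠i} x_j = 0.
In a symmetric equilibrium every fishing fleet chooses the same x, so Σ_{j≠i} x_j = 4x. The condition becomes 102 − 6x = 0, giving x = 102/6 = 17.

17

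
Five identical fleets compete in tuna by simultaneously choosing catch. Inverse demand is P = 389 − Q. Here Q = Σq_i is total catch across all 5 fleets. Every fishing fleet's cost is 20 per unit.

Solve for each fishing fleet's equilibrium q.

A representative fishing fleet's profit is π_i = q_i(389 − Q) − 20q_i, with Q = q_i + Σ_{j≠i} q_j.
First-order condition: 369 − 2q_i − Σ_{j≠i} q_j = 0.
With identical fishing fleets, set every q_j = q: then 369 − 2q − 4q = 0, i.e. q = 369/6 = 61.5.

61.5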